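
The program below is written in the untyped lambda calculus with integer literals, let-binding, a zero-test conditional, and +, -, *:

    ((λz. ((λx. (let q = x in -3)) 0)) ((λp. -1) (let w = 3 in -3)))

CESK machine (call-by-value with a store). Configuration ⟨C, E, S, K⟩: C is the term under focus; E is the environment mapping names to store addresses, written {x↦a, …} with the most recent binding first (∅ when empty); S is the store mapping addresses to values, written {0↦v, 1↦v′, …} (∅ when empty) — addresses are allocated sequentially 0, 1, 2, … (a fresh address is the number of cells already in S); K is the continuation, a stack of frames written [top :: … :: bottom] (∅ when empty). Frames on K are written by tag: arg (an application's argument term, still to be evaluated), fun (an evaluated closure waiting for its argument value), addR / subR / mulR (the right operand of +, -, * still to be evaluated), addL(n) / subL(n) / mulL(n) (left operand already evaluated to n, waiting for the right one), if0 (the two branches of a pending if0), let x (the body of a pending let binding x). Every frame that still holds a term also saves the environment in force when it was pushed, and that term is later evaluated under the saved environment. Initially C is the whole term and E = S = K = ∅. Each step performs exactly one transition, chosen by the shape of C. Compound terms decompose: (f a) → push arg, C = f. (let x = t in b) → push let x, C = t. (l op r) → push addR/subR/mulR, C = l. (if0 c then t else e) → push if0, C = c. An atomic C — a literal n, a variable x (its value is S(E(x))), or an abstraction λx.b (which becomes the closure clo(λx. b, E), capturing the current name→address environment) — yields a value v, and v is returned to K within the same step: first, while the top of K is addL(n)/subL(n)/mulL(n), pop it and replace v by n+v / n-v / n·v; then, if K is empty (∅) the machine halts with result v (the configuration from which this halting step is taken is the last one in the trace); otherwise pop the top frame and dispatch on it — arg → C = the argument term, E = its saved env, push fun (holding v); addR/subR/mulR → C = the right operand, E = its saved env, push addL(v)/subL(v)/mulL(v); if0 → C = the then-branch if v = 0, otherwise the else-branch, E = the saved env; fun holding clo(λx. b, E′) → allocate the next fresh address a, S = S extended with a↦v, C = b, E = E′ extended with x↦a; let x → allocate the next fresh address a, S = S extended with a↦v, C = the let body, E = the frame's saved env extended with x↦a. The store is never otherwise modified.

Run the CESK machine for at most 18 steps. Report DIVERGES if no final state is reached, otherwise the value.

Answer: -3

Execution trace:
t=0: <C=((λz. ((λx. (let q = x in -3)) 0)) ((λp. -1) (let w = 3 in -3))), E=∅, S=∅, K=∅>
t=1: <C=(λz. ((λx. (let q = x in -3)) 0)), E=∅, S=∅, K=[arg]>
t=2: <C=((λp. -1) (let w = 3 in -3)), E=∅, S=∅, K=[fun]>
t=3: <C=(λp. -1), E=∅, S=∅, K=[arg :: fun]>
t=4: <C=(let w = 3 in -3), E=∅, S=∅, K=[fun :: fun]>
t=5: <C=3, E=∅, S=∅, K=[let w :: fun :: fun]>
t=6: <C=-3, E={w↦0}, S={0↦3}, K=[fun :: fun]>
t=7: <C=-1, E={p↦1}, S={0↦3, 1↦-3}, K=[fun]>
t=8: <C=((λx. (let q = x in -3)) 0), E={z↦2}, S={0↦3, 1↦-3, 2↦-1}, K=∅>
t=9: <C=(λx. (let q = x in -3)), E={z↦2}, S={0↦3, 1↦-3, 2↦-1}, K=[arg]>
t=10: <C=0, E={z↦2}, S={0↦3, 1↦-3, 2↦-1}, K=[fun]>
t=11: <C=(let q = x in -3), E={x↦3, z↦2}, S={0↦3, 1↦-3, 2↦-1, 3↦0}, K=∅>
t=12: <C=x, E={x↦3, z↦2}, S={0↦3, 1↦-3, 2↦-1, 3↦0}, K=[let q]>
t=13: <C=-3, E={q↦4, x↦3, z↦2}, S={0↦3, 1↦-3, 2↦-1, 3↦0, 4↦0}, K=∅>
→ final value -3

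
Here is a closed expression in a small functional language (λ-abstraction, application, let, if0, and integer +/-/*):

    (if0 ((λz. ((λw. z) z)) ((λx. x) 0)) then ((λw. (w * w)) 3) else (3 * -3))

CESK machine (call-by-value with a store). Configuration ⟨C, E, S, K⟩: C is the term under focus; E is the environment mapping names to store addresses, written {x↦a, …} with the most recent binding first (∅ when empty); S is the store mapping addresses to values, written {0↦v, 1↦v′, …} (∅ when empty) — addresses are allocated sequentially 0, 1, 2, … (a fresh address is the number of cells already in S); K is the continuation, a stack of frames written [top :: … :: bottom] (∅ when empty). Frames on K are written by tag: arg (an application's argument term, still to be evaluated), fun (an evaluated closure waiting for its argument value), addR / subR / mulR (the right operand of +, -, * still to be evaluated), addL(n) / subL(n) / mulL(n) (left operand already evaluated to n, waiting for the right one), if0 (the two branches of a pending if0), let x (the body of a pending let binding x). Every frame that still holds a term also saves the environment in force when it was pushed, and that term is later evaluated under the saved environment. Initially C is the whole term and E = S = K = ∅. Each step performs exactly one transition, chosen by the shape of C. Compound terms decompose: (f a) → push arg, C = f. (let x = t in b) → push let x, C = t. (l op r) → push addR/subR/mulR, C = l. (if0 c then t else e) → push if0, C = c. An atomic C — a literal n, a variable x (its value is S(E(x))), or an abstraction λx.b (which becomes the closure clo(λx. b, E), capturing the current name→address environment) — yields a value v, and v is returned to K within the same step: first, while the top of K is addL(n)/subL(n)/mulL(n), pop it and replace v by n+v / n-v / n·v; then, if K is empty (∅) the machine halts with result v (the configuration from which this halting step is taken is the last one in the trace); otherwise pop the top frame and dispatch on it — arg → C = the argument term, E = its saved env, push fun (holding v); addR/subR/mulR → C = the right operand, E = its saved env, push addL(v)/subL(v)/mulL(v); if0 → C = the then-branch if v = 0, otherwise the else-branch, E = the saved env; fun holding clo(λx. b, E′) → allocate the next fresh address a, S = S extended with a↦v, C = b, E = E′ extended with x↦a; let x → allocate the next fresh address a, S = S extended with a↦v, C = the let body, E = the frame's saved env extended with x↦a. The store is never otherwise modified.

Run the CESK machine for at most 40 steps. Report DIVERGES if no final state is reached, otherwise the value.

Answer: 9

Execution trace:
[0] ⟨C=(if0 ((λz. ((λw. z) z)) ((λx. x) 0)) then ((λw. (w * w)) 3) else (3 * -3)); E=∅; S=∅; K=∅⟩
[1] ⟨C=((λz. ((λw. z) z)) ((λx. x) 0)); E=∅; S=∅; K=[if0]⟩
[2] ⟨C=(λz. ((λw. z) z)); E=∅; S=∅; K=[arg :: if0]⟩
[3] ⟨C=((λx. x) 0); E=∅; S=∅; K=[fun :: if0]⟩
[4] ⟨C=(λx. x); E=∅; S=∅; K=[arg :: fun :: if0]⟩
[5] ⟨C=0; E=∅; S=∅; K=[fun :: fun :: if0]⟩
[6] ⟨C=x; E={x↦0}; S={0↦0}; K=[fun :: if0]⟩
[7] ⟨C=((λw. z) z); E={z↦1}; S={0↦0, 1↦0}; K=[if0]⟩
[8] ⟨C=(λw. z); E={z↦1}; S={0↦0, 1↦0}; K=[arg :: if0]⟩
[9] ⟨C=z; E={z↦1}; S={0↦0, 1↦0}; K=[fun :: if0]⟩
[10] ⟨C=z; E={w↦2, z↦1}; S={0↦0, 1↦0, 2↦0}; K=[if0]⟩
[11] ⟨C=((λw. (w * w)) 3); E=∅; S={0↦0, 1↦0, 2↦0}; K=∅⟩
[12] ⟨C=(λw. (w * w)); E=∅; S={0↦0, 1↦0, 2↦0}; K=[arg]⟩
[13] ⟨C=3; E=∅; S={0↦0, 1↦0, 2↦0}; K=[fun]⟩
[14] ⟨C=(w * w); E={w↦3}; S={0↦0, 1↦0, 2↦0, 3↦3}; K=∅⟩
[15] ⟨C=w; E={w↦3}; S={0↦0, 1↦0, 2↦0, 3↦3}; K=[mulR]⟩
[16] ⟨C=w; E={w↦3}; S={0↦0, 1↦0, 2↦0, 3↦3}; K=[mulL(3)]⟩
→ final value 9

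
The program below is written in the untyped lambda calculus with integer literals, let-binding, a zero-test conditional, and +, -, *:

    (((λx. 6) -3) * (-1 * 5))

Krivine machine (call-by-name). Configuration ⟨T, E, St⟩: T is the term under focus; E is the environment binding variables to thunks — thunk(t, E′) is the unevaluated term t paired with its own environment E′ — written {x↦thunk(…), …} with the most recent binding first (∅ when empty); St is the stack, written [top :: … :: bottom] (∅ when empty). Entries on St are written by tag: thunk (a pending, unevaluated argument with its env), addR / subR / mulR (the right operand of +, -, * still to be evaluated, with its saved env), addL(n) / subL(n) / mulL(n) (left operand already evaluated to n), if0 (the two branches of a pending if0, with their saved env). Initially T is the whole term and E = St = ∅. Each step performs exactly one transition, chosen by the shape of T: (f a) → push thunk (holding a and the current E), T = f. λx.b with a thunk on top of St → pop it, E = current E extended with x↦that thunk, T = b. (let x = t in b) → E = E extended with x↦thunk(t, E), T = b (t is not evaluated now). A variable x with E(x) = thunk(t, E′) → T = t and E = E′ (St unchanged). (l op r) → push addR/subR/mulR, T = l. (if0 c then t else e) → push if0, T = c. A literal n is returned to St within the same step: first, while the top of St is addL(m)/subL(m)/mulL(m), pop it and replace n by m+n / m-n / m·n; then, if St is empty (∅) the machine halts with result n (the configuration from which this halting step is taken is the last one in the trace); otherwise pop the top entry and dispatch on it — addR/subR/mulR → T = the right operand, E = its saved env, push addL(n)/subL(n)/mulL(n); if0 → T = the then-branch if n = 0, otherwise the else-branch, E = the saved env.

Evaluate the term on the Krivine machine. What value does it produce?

Answer: -30

Execution trace:
0. <T=(((λx. 6) -3) * (-1 * 5)), E=∅, St=∅>
1. <T=((λx. 6) -3), E=∅, St=[mulR]>
2. <T=(λx. 6), E=∅, St=[thunk :: mulR]>
3. <T=6, E={x↦thunk(-3, ∅)}, St=[mulR]>
4. <T=(-1 * 5), E=∅, St=[mulL(6)]>
5. <T=-1, E=∅, St=[mulR :: mulL(6)]>
6. <T=5, E=∅, St=[mulL(-1) :: mulL(6)]>
→ final value -30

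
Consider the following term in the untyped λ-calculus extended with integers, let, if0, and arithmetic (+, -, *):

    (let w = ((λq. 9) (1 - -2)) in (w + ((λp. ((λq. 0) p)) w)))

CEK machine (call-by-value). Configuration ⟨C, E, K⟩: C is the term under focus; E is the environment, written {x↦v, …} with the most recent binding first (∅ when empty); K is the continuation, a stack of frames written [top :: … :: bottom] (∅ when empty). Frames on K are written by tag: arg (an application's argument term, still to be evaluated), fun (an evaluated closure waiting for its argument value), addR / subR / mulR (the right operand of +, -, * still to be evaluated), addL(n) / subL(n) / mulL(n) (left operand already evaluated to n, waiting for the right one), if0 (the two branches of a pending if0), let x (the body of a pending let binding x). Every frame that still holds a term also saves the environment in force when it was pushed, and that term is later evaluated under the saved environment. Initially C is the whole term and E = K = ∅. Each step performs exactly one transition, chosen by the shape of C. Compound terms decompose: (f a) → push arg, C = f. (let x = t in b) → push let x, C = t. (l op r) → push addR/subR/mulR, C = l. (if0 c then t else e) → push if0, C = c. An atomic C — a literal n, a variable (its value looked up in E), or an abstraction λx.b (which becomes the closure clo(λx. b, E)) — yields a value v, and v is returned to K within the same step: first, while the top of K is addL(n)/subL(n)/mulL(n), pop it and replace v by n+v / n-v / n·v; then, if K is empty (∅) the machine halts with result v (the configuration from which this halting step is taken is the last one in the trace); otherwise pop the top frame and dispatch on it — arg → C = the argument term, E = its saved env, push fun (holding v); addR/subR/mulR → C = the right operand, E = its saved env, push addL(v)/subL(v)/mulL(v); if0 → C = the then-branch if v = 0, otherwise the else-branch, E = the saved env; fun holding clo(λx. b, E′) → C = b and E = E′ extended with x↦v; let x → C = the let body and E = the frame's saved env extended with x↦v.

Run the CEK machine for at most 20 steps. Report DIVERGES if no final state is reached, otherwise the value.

[0] [C=(let w = ((λq. 9) (1 - -2)) in (w + ((λp. ((λq. 0) p)) w))) | E=∅ | K=∅]
[1] [C=((λq. 9) (1 - -2)) | E=∅ | K=[let w]]
[2] [C=(λq. 9) | E=∅ | K=[arg :: let w]]
[3] [C=(1 - -2) | E=∅ | K=[fun :: let w]]
[4] [C=1 | E=∅ | K=[subR :: fun :: let w]]
[5] [C=-2 | E=∅ | K=[subL(1) :: fun :: let w]]
[6] [C=9 | E={q↦3} | K=[let w]]
[7] [C=(w + ((λp. ((λq. 0) p)) w)) | E={w↦9} | K=∅]
[8] [C=w | E={w↦9} | K=[addR]]
[9] [C=((λp. ((λq. 0) p)) w) | E={w↦9} | K=[addL(9)]]
[10] [C=(λp. ((λq. 0) p)) | E={w↦9} | K=[arg :: addL(9)]]
[11] [C=w | E={w↦9} | K=[fun :: addL(9)]]
[12] [C=((λq. 0) p) | E={p↦9, w↦9} | K=[addL(9)]]
[13] [C=(λq. 0) | E={p↦9, w↦9} | K=[arg :: addL(9)]]
[14] [C=p | E={p↦9, w↦9} | K=[fun :: addL(9)]]
[15] [C=0 | E={q↦9, p↦9, w↦9} | K=[addL(9)]]
→ final value 9

Answer: 9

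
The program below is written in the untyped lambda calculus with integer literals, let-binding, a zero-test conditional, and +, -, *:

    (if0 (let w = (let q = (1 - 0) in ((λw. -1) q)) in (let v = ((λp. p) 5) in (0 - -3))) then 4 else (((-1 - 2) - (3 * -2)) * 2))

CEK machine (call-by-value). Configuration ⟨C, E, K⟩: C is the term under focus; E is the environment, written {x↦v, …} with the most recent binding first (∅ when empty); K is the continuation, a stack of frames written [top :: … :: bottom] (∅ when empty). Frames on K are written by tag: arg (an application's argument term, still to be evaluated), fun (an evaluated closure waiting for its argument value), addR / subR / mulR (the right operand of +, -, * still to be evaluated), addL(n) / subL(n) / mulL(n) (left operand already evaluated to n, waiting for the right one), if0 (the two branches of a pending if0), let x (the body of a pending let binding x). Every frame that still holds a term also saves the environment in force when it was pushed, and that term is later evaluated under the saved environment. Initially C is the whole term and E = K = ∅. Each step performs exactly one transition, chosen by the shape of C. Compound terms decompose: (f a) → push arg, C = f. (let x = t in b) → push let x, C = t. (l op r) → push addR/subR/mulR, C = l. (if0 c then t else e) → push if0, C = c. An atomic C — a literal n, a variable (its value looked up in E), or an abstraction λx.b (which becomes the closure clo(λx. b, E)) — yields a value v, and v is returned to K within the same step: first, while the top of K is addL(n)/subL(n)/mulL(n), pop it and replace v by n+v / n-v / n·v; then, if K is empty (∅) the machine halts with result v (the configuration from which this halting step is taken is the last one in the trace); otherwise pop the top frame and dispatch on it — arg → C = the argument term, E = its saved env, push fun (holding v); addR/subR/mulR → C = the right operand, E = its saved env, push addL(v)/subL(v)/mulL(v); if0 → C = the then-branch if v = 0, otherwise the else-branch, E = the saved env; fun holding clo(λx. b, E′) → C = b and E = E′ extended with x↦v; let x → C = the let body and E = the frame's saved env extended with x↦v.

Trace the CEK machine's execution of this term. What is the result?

Answer: 6

Derivation:
step 0: <C=(if0 (let w = (let q = (1 - 0) in ((λw. -1) q)) in (let v = ((λp. p) 5) in (0 - -3))) then 4 else (((-1 - 2) - (3 * -2)) * 2)), E=∅, K=∅>
step 1: <C=(let w = (let q = (1 - 0) in ((λw. -1) q)) in (let v = ((λp. p) 5) in (0 - -3))), E=∅, K=[if0]>
step 2: <C=(let q = (1 - 0) in ((λw. -1) q)), E=∅, K=[let w :: if0]>
step 3: <C=(1 - 0), E=∅, K=[let q :: let w :: if0]>
step 4: <C=1, E=∅, K=[subR :: let q :: let w :: if0]>
step 5: <C=0, E=∅, K=[subL(1) :: let q :: let w :: if0]>
step 6: <C=((λw. -1) q), E={q↦1}, K=[let w :: if0]>
step 7: <C=(λw. -1), E={q↦1}, K=[arg :: let w :: if0]>
step 8: <C=q, E={q↦1}, K=[fun :: let w :: if0]>
step 9: <C=-1, E={w↦1, q↦1}, K=[let w :: if0]>
step 10: <C=(let v = ((λp. p) 5) in (0 - -3)), E={w↦-1}, K=[if0]>
step 11: <C=((λp. p) 5), E={w↦-1}, K=[let v :: if0]>
step 12: <C=(λp. p), E={w↦-1}, K=[arg :: let v :: if0]>
step 13: <C=5, E={w↦-1}, K=[fun :: let v :: if0]>
step 14: <C=p, E={p↦5, w↦-1}, K=[let v :: if0]>
step 15: <C=(0 - -3), E={v↦5, w↦-1}, K=[if0]>
step 16: <C=0, E={v↦5, w↦-1}, K=[subR :: if0]>
step 17: <C=-3, E={v↦5, w↦-1}, K=[subL(0) :: if0]>
step 18: <C=(((-1 - 2) - (3 * -2)) * 2), E=∅, K=∅>
step 19: <C=((-1 - 2) - (3 * -2)), E=∅, K=[mulR]>
step 20: <C=(-1 - 2), E=∅, K=[subR :: mulR]>
step 21: <C=-1, E=∅, K=[subR :: subR :: mulR]>
step 22: <C=2, E=∅, K=[subL(-1) :: subR :: mulR]>
step 23: <C=(3 * -2), E=∅, K=[subL(-3) :: mulR]>
step 24: <C=3, E=∅, K=[mulR :: subL(-3) :: mulR]>
step 25: <C=-2, E=∅, K=[mulL(3) :: subL(-3) :: mulR]>
step 26: <C=2, E=∅, K=[mulL(3)]>
→ final value 6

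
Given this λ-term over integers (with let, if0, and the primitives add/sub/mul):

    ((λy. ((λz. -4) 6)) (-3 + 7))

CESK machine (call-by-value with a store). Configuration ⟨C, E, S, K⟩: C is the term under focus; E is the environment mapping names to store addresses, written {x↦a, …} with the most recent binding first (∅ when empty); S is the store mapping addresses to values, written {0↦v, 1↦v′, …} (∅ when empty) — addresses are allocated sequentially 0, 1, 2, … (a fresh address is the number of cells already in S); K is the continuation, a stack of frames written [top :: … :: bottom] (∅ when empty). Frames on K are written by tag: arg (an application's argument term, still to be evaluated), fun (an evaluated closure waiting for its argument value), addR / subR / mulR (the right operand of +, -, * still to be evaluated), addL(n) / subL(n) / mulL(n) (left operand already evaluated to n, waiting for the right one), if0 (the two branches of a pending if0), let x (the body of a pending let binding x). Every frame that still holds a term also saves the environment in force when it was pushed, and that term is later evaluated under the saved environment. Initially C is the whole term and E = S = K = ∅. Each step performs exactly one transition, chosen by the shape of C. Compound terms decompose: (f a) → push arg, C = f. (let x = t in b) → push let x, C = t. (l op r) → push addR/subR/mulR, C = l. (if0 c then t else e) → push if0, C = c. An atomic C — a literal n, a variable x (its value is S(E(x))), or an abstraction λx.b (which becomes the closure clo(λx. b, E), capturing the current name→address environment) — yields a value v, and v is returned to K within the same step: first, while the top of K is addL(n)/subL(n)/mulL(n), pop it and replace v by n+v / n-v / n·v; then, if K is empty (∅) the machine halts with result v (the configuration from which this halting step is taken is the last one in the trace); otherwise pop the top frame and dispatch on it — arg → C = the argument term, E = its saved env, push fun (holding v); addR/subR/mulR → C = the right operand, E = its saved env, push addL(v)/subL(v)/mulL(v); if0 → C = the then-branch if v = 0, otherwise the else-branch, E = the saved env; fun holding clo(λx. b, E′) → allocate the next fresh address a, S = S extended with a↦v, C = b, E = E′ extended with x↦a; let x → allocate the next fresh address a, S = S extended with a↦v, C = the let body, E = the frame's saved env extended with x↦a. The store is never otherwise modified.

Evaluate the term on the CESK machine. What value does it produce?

Answer: -4

Derivation:
[0] <C=((λy. ((λz. -4) 6)) (-3 + 7)), E=∅, S=∅, K=∅>
[1] <C=(λy. ((λz. -4) 6)), E=∅, S=∅, K=[arg]>
[2] <C=(-3 + 7), E=∅, S=∅, K=[fun]>
[3] <C=-3, E=∅, S=∅, K=[addR :: fun]>
[4] <C=7, E=∅, S=∅, K=[addL(-3) :: fun]>
[5] <C=((λz. -4) 6), E={y↦0}, S={0↦4}, K=∅>
[6] <C=(λz. -4), E={y↦0}, S={0↦4}, K=[arg]>
[7] <C=6, E={y↦0}, S={0↦4}, K=[fun]>
[8] <C=-4, E={z↦1, y↦0}, S={0↦4, 1↦6}, K=∅>
→ final value -4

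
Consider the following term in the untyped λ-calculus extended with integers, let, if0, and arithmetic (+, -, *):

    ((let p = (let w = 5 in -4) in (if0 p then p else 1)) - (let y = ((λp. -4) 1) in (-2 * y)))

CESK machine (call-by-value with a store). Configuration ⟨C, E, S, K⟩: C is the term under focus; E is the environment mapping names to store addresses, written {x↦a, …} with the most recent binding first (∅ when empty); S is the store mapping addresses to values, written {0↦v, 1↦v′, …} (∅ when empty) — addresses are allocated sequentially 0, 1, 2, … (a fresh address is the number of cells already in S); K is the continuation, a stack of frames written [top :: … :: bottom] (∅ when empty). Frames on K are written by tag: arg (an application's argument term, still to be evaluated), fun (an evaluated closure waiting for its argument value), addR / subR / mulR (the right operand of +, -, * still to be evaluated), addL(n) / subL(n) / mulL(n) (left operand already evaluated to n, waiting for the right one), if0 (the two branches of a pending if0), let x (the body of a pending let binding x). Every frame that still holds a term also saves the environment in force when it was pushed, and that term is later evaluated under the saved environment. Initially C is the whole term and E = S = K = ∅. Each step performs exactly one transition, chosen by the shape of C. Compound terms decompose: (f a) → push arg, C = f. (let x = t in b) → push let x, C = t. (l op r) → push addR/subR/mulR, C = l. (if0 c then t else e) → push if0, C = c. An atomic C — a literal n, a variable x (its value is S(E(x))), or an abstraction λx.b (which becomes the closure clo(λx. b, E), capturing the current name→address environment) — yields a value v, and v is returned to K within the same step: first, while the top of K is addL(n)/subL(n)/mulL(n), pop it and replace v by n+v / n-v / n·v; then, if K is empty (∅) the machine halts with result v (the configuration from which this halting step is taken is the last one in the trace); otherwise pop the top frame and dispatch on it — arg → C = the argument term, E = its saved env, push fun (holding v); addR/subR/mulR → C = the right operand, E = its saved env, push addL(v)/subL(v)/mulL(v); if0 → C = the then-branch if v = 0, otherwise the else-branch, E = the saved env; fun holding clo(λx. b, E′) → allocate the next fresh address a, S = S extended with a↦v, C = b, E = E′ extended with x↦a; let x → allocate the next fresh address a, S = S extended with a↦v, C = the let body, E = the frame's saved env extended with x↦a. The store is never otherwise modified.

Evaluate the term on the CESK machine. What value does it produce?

Answer: -7

Execution trace:
step 0: ⟨C=((let p = (let w = 5 in -4) in (if0 p then p else 1)) - (let y = ((λp. -4) 1) in (-2 * y))); E=∅; S=∅; K=∅⟩
step 1: ⟨C=(let p = (let w = 5 in -4) in (if0 p then p else 1)); E=∅; S=∅; K=[subR]⟩
step 2: ⟨C=(let w = 5 in -4); E=∅; S=∅; K=[let p :: subR]⟩
step 3: ⟨C=5; E=∅; S=∅; K=[let w :: let p :: subR]⟩
step 4: ⟨C=-4; E={w↦0}; S={0↦5}; K=[let p :: subR]⟩
step 5: ⟨C=(if0 p then p else 1); E={p↦1}; S={0↦5, 1↦-4}; K=[subR]⟩
step 6: ⟨C=p; E={p↦1}; S={0↦5, 1↦-4}; K=[if0 :: subR]⟩
step 7: ⟨C=1; E={p↦1}; S={0↦5, 1↦-4}; K=[subR]⟩
step 8: ⟨C=(let y = ((λp. -4) 1) in (-2 * y)); E=∅; S={0↦5, 1↦-4}; K=[subL(1)]⟩
step 9: ⟨C=((λp. -4) 1); E=∅; S={0↦5, 1↦-4}; K=[let y :: subL(1)]⟩
step 10: ⟨C=(λp. -4); E=∅; S={0↦5, 1↦-4}; K=[arg :: let y :: subL(1)]⟩
step 11: ⟨C=1; E=∅; S={0↦5, 1↦-4}; K=[fun :: let y :: subL(1)]⟩
step 12: ⟨C=-4; E={p↦2}; S={0↦5, 1↦-4, 2↦1}; K=[let y :: subL(1)]⟩
step 13: ⟨C=(-2 * y); E={y↦3}; S={0↦5, 1↦-4, 2↦1, 3↦-4}; K=[subL(1)]⟩
step 14: ⟨C=-2; E={y↦3}; S={0↦5, 1↦-4, 2↦1, 3↦-4}; K=[mulR :: subL(1)]⟩
step 15: ⟨C=y; E={y↦3}; S={0↦5, 1↦-4, 2↦1, 3↦-4}; K=[mulL(-2) :: subL(1)]⟩
→ final value -7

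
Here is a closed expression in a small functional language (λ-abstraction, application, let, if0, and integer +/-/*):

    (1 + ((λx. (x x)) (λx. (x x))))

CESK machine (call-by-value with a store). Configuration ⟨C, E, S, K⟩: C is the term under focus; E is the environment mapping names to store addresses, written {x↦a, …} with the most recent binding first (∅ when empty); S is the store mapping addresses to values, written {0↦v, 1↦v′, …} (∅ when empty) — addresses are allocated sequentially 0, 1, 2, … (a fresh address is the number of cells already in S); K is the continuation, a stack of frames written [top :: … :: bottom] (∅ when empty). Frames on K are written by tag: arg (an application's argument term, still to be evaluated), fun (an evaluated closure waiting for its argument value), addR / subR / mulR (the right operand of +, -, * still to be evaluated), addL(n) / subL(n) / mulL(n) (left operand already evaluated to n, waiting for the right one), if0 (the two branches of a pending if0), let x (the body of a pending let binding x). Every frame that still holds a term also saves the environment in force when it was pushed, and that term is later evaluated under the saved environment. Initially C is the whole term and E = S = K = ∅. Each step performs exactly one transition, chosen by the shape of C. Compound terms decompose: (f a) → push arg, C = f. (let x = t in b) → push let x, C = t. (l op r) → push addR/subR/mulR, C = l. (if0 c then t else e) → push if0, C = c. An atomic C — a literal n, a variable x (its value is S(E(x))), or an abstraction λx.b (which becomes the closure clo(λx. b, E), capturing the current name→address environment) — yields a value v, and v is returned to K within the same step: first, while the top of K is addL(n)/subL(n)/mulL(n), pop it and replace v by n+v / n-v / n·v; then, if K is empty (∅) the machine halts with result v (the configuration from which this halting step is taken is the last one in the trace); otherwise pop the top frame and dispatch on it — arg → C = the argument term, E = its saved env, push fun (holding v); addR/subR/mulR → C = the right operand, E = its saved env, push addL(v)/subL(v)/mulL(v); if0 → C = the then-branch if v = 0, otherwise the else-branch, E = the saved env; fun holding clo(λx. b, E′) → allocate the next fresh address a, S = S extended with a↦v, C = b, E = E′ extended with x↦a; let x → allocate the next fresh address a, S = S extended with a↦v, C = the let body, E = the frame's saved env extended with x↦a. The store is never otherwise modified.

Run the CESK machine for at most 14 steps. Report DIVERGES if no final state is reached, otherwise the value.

0. <C=(1 + ((λx. (x x)) (λx. (x x)))), E=∅, S=∅, K=∅>
1. <C=1, E=∅, S=∅, K=[addR]>
2. <C=((λx. (x x)) (λx. (x x))), E=∅, S=∅, K=[addL(1)]>
3. <C=(λx. (x x)), E=∅, S=∅, K=[arg :: addL(1)]>
4. <C=(λx. (x x)), E=∅, S=∅, K=[fun :: addL(1)]>
5. <C=(x x), E={x↦0}, S={0↦clo(λx. (x x), ∅)}, K=[addL(1)]>
6. <C=x, E={x↦0}, S={0↦clo(λx. (x x), ∅)}, K=[arg :: addL(1)]>
7. <C=x, E={x↦0}, S={0↦clo(λx. (x x), ∅)}, K=[fun :: addL(1)]>
8. <C=(x x), E={x↦1}, S={0↦clo(λx. (x x), ∅), 1↦clo(λx. (x x), ∅)}, K=[addL(1)]>
9. <C=x, E={x↦1}, S={0↦clo(λx. (x x), ∅), 1↦clo(λx. (x x), ∅)}, K=[arg :: addL(1)]>
10. <C=x, E={x↦1}, S={0↦clo(λx. (x x), ∅), 1↦clo(λx. (x x), ∅)}, K=[fun :: addL(1)]>
11. <C=(x x), E={x↦2}, S={0↦clo(λx. (x x), ∅), 1↦clo(λx. (x x), ∅), 2↦clo(λx. (x x), ∅)}, K=[addL(1)]>
12. <C=x, E={x↦2}, S={0↦clo(λx. (x x), ∅), 1↦clo(λx. (x x), ∅), 2↦clo(λx. (x x), ∅)}, K=[arg :: addL(1)]>
13. <C=x, E={x↦2}, S={0↦clo(λx. (x x), ∅), 1↦clo(λx. (x x), ∅), 2↦clo(λx. (x x), ∅)}, K=[fun :: addL(1)]>
14. <C=(x x), E={x↦3}, S={0↦clo(λx. (x x), ∅), 1↦clo(λx. (x x), ∅), 2↦clo(λx. (x x), ∅), 3↦clo(λx. (x x), ∅)}, K=[addL(1)]>
→ 14 transitions taken and the configuration is still not final: no result within 14 steps

Answer: DIVERGES (no final state within 14 steps)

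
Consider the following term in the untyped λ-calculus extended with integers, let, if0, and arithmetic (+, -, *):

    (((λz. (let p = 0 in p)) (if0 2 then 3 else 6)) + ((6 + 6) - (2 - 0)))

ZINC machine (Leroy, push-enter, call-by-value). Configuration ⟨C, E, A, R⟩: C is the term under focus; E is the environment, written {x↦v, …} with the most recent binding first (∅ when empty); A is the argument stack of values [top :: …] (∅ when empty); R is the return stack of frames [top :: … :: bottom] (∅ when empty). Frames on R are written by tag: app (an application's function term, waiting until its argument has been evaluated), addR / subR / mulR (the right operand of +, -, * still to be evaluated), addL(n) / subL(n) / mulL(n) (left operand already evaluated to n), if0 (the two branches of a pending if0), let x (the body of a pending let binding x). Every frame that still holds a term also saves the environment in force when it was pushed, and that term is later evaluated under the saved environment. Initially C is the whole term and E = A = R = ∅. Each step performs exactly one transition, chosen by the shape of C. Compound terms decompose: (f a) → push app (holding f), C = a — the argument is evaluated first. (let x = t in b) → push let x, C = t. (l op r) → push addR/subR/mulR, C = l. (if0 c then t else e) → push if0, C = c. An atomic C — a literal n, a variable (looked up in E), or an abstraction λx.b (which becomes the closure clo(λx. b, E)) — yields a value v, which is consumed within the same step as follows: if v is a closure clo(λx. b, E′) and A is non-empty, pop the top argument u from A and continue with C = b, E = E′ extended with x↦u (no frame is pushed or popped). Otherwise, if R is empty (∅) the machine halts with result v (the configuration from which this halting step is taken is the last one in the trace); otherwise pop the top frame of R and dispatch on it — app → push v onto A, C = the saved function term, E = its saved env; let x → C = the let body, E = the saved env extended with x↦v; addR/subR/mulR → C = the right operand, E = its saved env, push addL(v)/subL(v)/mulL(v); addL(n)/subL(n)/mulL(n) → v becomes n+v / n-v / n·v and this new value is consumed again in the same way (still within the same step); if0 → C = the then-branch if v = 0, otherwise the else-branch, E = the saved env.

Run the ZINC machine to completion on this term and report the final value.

Answer: 10

Derivation:
0. ⟨C=(((λz. (let p = 0 in p)) (if0 2 then 3 else 6)) + ((6 + 6) - (2 - 0))); E=∅; A=∅; R=∅⟩
1. ⟨C=((λz. (let p = 0 in p)) (if0 2 then 3 else 6)); E=∅; A=∅; R=[addR]⟩
2. ⟨C=(if0 2 then 3 else 6); E=∅; A=∅; R=[app :: addR]⟩
3. ⟨C=2; E=∅; A=∅; R=[if0 :: app :: addR]⟩
4. ⟨C=6; E=∅; A=∅; R=[app :: addR]⟩
5. ⟨C=(λz. (let p = 0 in p)); E=∅; A=[6]; R=[addR]⟩
6. ⟨C=(let p = 0 in p); E={z↦6}; A=∅; R=[addR]⟩
7. ⟨C=0; E={z↦6}; A=∅; R=[let p :: addR]⟩
8. ⟨C=p; E={p↦0, z↦6}; A=∅; R=[addR]⟩
9. ⟨C=((6 + 6) - (2 - 0)); E=∅; A=∅; R=[addL(0)]⟩
10. ⟨C=(6 + 6); E=∅; A=∅; R=[subR :: addL(0)]⟩
11. ⟨C=6; E=∅; A=∅; R=[addR :: subR :: addL(0)]⟩
12. ⟨C=6; E=∅; A=∅; R=[addL(6) :: subR :: addL(0)]⟩
13. ⟨C=(2 - 0); E=∅; A=∅; R=[subL(12) :: addL(0)]⟩
14. ⟨C=2; E=∅; A=∅; R=[subR :: subL(12) :: addL(0)]⟩
15. ⟨C=0; E=∅; A=∅; R=[subL(2) :: subL(12) :: addL(0)]⟩
→ final value 10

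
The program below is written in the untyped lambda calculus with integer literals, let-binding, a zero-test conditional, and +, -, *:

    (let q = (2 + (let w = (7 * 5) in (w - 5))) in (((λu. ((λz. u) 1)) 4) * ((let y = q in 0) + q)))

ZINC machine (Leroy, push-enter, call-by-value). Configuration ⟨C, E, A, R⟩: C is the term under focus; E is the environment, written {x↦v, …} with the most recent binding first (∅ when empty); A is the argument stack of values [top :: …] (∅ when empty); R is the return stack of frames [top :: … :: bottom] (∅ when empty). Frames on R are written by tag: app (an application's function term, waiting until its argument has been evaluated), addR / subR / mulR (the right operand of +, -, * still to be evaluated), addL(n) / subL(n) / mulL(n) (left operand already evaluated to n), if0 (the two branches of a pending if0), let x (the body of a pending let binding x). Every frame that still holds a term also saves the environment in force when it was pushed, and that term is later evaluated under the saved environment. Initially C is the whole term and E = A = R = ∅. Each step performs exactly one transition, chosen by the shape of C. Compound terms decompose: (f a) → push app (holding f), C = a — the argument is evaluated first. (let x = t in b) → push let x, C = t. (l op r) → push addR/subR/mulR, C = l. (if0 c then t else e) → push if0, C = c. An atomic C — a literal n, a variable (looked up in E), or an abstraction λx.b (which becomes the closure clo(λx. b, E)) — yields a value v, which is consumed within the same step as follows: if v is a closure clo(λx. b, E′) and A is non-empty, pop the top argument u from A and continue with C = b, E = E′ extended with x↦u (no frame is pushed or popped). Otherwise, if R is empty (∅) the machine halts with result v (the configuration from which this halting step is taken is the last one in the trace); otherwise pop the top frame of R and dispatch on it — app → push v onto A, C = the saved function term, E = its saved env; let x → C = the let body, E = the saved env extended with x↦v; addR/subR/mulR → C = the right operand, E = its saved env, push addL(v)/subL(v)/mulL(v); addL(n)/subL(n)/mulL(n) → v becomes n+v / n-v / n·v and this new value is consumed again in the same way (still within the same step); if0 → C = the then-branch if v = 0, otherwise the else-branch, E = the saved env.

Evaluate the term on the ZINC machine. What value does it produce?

[0] <C=(let q = (2 + (let w = (7 * 5) in (w - 5))) in (((λu. ((λz. u) 1)) 4) * ((let y = q in 0) + q))), E=∅, A=∅, R=∅>
[1] <C=(2 + (let w = (7 * 5) in (w - 5))), E=∅, A=∅, R=[let q]>
[2] <C=2, E=∅, A=∅, R=[addR :: let q]>
[3] <C=(let w = (7 * 5) in (w - 5)), E=∅, A=∅, R=[addL(2) :: let q]>
[4] <C=(7 * 5), E=∅, A=∅, R=[let w :: addL(2) :: let q]>
[5] <C=7, E=∅, A=∅, R=[mulR :: let w :: addL(2) :: let q]>
[6] <C=5, E=∅, A=∅, R=[mulL(7) :: let w :: addL(2) :: let q]>
[7] <C=(w - 5), E={w↦35}, A=∅, R=[addL(2) :: let q]>
[8] <C=w, E={w↦35}, A=∅, R=[subR :: addL(2) :: let q]>
[9] <C=5, E={w↦35}, A=∅, R=[subL(35) :: addL(2) :: let q]>
[10] <C=(((λu. ((λz. u) 1)) 4) * ((let y = q in 0) + q)), E={q↦32}, A=∅, R=∅>
[11] <C=((λu. ((λz. u) 1)) 4), E={q↦32}, A=∅, R=[mulR]>
[12] <C=4, E={q↦32}, A=∅, R=[app :: mulR]>
[13] <C=(λu. ((λz. u) 1)), E={q↦32}, A=[4], R=[mulR]>
[14] <C=((λz. u) 1), E={u↦4, q↦32}, A=∅, R=[mulR]>
[15] <C=1, E={u↦4, q↦32}, A=∅, R=[app :: mulR]>
[16] <C=(λz. u), E={u↦4, q↦32}, A=[1], R=[mulR]>
[17] <C=u, E={z↦1, u↦4, q↦32}, A=∅, R=[mulR]>
[18] <C=((let y = q in 0) + q), E={q↦32}, A=∅, R=[mulL(4)]>
[19] <C=(let y = q in 0), E={q↦32}, A=∅, R=[addR :: mulL(4)]>
[20] <C=q, E={q↦32}, A=∅, R=[let y :: addR :: mulL(4)]>
[21] <C=0, E={y↦32, q↦32}, A=∅, R=[addR :: mulL(4)]>
[22] <C=q, E={q↦32}, A=∅, R=[addL(0) :: mulL(4)]>
→ final value 128

Answer: 128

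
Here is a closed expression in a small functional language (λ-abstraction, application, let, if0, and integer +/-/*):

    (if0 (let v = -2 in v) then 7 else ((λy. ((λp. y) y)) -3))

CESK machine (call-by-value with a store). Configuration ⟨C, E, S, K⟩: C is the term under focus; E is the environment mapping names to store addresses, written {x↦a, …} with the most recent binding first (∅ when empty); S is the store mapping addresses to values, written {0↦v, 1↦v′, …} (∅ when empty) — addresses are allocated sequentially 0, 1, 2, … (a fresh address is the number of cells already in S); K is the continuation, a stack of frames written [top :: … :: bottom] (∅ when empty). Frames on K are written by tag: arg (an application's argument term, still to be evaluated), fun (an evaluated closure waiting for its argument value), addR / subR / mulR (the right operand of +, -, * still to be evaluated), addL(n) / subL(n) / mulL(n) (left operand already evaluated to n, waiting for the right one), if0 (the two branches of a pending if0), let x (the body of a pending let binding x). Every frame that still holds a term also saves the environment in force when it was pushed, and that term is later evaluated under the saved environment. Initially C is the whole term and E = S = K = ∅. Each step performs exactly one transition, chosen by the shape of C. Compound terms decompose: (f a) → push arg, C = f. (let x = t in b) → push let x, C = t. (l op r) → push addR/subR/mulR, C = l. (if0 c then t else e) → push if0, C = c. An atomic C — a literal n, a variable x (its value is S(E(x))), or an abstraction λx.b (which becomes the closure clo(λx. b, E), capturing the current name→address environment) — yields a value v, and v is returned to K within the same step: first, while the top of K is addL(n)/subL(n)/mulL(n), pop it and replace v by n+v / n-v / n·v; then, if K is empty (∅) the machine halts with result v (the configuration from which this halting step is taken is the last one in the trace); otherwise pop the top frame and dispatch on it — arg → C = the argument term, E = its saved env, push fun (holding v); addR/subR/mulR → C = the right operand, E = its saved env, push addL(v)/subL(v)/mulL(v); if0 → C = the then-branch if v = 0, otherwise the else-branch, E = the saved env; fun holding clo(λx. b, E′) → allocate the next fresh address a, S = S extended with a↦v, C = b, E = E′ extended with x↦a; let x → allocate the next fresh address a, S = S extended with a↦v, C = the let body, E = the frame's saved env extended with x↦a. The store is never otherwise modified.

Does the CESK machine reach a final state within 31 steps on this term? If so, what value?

Answer: -3

Derivation:
t=0: ⟨C=(if0 (let v = -2 in v) then 7 else ((λy. ((λp. y) y)) -3)); E=∅; S=∅; K=∅⟩
t=1: ⟨C=(let v = -2 in v); E=∅; S=∅; K=[if0]⟩
t=2: ⟨C=-2; E=∅; S=∅; K=[let v :: if0]⟩
t=3: ⟨C=v; E={v↦0}; S={0↦-2}; K=[if0]⟩
t=4: ⟨C=((λy. ((λp. y) y)) -3); E=∅; S={0↦-2}; K=∅⟩
t=5: ⟨C=(λy. ((λp. y) y)); E=∅; S={0↦-2}; K=[arg]⟩
t=6: ⟨C=-3; E=∅; S={0↦-2}; K=[fun]⟩
t=7: ⟨C=((λp. y) y); E={y↦1}; S={0↦-2, 1↦-3}; K=∅⟩
t=8: ⟨C=(λp. y); E={y↦1}; S={0↦-2, 1↦-3}; K=[arg]⟩
t=9: ⟨C=y; E={y↦1}; S={0↦-2, 1↦-3}; K=[fun]⟩
t=10: ⟨C=y; E={p↦2, y↦1}; S={0↦-2, 1↦-3, 2↦-3}; K=∅⟩
→ final value -3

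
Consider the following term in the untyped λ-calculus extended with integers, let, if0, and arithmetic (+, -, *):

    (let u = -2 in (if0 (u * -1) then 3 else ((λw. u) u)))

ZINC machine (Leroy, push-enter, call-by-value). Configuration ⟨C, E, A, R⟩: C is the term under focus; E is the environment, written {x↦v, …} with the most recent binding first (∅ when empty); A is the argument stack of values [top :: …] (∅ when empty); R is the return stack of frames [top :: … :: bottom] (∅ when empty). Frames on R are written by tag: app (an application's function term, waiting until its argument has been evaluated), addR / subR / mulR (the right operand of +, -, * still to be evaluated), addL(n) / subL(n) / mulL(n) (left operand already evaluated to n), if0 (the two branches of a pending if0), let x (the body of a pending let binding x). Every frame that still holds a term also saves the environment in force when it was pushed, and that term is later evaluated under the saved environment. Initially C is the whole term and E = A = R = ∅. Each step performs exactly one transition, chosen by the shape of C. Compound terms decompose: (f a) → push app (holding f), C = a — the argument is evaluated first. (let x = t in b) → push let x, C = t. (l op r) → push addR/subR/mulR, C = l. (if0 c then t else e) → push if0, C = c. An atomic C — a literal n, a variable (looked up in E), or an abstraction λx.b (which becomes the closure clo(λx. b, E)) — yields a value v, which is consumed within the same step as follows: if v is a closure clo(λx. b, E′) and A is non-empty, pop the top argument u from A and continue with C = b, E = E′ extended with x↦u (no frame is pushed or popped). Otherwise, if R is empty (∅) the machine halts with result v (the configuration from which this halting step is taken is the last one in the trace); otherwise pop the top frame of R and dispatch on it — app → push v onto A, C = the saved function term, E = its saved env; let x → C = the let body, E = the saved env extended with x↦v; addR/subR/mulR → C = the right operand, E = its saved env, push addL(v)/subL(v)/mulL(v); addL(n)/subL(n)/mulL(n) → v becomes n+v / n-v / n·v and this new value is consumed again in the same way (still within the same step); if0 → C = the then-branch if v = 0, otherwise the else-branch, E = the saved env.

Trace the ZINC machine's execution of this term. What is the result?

Answer: -2

Machine steps:
[0] [C=(let u = -2 in (if0 (u * -1) then 3 else ((λw. u) u))) | E=∅ | A=∅ | R=∅]
[1] [C=-2 | E=∅ | A=∅ | R=[let u]]
[2] [C=(if0 (u * -1) then 3 else ((λw. u) u)) | E={u↦-2} | A=∅ | R=∅]
[3] [C=(u * -1) | E={u↦-2} | A=∅ | R=[if0]]
[4] [C=u | E={u↦-2} | A=∅ | R=[mulR :: if0]]
[5] [C=-1 | E={u↦-2} | A=∅ | R=[mulL(-2) :: if0]]
[6] [C=((λw. u) u) | E={u↦-2} | A=∅ | R=∅]
[7] [C=u | E={u↦-2} | A=∅ | R=[app]]
[8] [C=(λw. u) | E={u↦-2} | A=[-2] | R=∅]
[9] [C=u | E={w↦-2, u↦-2} | A=∅ | R=∅]
→ final value -2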